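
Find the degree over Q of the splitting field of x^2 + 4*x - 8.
[K:Q] = 2

The discriminant of x^2 + (4)*x + (-8) is b^2 - 4c = 16 - (-32) = 48. Since 48 is not a perfect square in Q, the polynomial is irreducible over Q. Its two roots generate a degree-2 extension, so [K:Q] = 2.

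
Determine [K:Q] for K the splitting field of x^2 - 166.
[K:Q] = 2

The polynomial x^2 - 166 is irreducible over Q since 166 is not a perfect square. Its splitting field is Q(sqrt(166)), which has degree 2 over Q.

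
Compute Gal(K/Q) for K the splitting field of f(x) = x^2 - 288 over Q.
Gal(K/Q) = Z/2Z (cyclic of order 2)

x^2 - 288 is irreducible over Q since 288 is not a rational square. The splitting field Q(sqrt(288)) has degree 2 over Q, and its unique nontrivial automorphism is sqrt(288) ↦ -sqrt(288). Hence Gal(Q(sqrt(288))/Q) = Z/2Z.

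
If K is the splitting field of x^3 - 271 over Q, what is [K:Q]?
[K:Q] = 6

x^3 - 271 has one real root r = 271^(1/3) and two complex roots r*zeta_3, r*zeta_3^2 where zeta_3 = e^(2*pi*i/3). The splitting field is Q(r, zeta_3). [Q(r):Q] = 3 and [Q(zeta_3):Q] = 2 with gcd = 1, so [Q(r, zeta_3):Q] = 3 * 2 = 6.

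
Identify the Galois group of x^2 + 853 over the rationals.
Gal(K/Q) = Z/2Z (cyclic of order 2)

x^2 + 853 is irreducible over Q since -853 is not a rational square. The splitting field Q(sqrt(-853)) has degree 2 over Q, and its unique nontrivial automorphism is sqrt(-853) ↦ -sqrt(-853). Hence Gal(Q(sqrt(-853))/Q) = Z/2Z.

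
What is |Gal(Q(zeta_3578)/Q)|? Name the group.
|Gal(Q(zeta_3578)/Q)| = phi(3578) = 1788; group ≅ (Z/3578Z)^* ≅ Z/1788Z

The n-th cyclotomic polynomial Φ_3578(x) is the minimal polynomial of zeta_3578 over Q and has degree phi(3578) = 1788. So Q(zeta_3578) is a degree-1788 Galois extension with Galois group (Z/3578Z)^*. By CRT, (Z/3578Z)^* ≅ (Z/2Z)^* × (Z/1789Z)^*. Each prime-power unit group is (Z/2Z)^* ≅ trivial group (order 1); (Z/1789Z)^* ≅ Z/1788Z. Hence Gal(Q(zeta_3578)/Q) ≅ Z/1788Z.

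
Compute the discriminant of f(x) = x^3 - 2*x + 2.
Δ = -76

For a depressed cubic x^3 + p x + q the discriminant is Δ = -4 p^3 - 27 q^2 = -4*(-2)^3 - 27*(2)^2 = 32 - 108 = -76.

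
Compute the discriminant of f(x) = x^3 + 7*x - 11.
Δ = -4639

For a depressed cubic x^3 + p x + q the discriminant is Δ = -4 p^3 - 27 q^2 = -4*(7)^3 - 27*(-11)^2 = -1372 - 3267 = -4639.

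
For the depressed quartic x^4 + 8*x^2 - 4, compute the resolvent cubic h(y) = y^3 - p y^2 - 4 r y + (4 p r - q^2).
h(y) = y^3 - 8*y^2 + 16*y - 128

Identify coefficients: p = 8, q = 0, r = -4.
Plug into h(y) = y^3 - p y^2 - 4 r y + (4 p r - q^2):
  h(y) = y^3 - (8) y^2 - 4*(-4) y + (4*(8)*(-4) - (0)^2)
       = y^3 + (-8) y^2 + (16) y + (-128).
Simplifying: h(y) = y^3 - 8*y^2 + 16*y - 128.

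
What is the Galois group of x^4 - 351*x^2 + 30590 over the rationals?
Gal(K/Q) = V_4 (Klein four-group, Z/2Z × Z/2Z)

f factors as (x^2 - 190)(x^2 - 161), so the splitting field is K = Q(sqrt(190), sqrt(161)). The elements 190, 161, 30590 are all non-squares in Q, so sqrt(190) and sqrt(161) generate independent quadratic extensions. Thus [K:Q] = 4 and Gal(K/Q) is generated by the two order-2 automorphisms sqrt(190) ↦ -sqrt(190) and sqrt(161) ↦ -sqrt(161), giving V_4.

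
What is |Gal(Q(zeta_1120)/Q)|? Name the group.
|Gal(Q(zeta_1120)/Q)| = phi(1120) = 384; group ≅ (Z/1120Z)^* ≅ Z/2Z × Z/4Z × Z/6Z × Z/8Z

The n-th cyclotomic polynomial Φ_1120(x) is the minimal polynomial of zeta_1120 over Q and has degree phi(1120) = 384. So Q(zeta_1120) is a degree-384 Galois extension with Galois group (Z/1120Z)^*. By CRT, (Z/1120Z)^* ≅ (Z/32Z)^* × (Z/5Z)^* × (Z/7Z)^*. Each prime-power unit group is (Z/32Z)^* ≅ Z/2Z × Z/8Z; (Z/5Z)^* ≅ Z/4Z; (Z/7Z)^* ≅ Z/6Z. Hence Gal(Q(zeta_1120)/Q) ≅ Z/2Z × Z/4Z × Z/6Z × Z/8Z.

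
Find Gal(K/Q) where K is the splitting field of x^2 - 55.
Gal(K/Q) = Z/2Z (cyclic of order 2)

x^2 - 55 is irreducible over Q since 55 is not a rational square. The splitting field Q(sqrt(55)) has degree 2 over Q, and its unique nontrivial automorphism is sqrt(55) ↦ -sqrt(55). Hence Gal(Q(sqrt(55))/Q) = Z/2Z.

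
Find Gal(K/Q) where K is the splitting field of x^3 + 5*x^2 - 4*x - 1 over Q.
Gal(K/Q) = S_3 (symmetric group of order 6)

Compute the discriminant of x^3 + (5)*x^2 + (-4)*x + (-1): Δ = 1489. Since Δ is not a rational square, the Galois group is not contained in A_3; it must be the full S_3 (irreducibility of the cubic rules out anything smaller).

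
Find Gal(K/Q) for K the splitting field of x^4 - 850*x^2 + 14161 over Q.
Gal(K/Q) = Z/2Z (cyclic of order 2)

f factors as (x^2 - 833)(x^2 - 17), so the splitting field is K = Q(sqrt(833), sqrt(17)). The squarefree part of 833 is 17 and the squarefree part of 17 is also 17, so sqrt(833) and sqrt(17) are both rational multiples of sqrt(17). Hence Q(sqrt(833)) = Q(sqrt(17)) = Q(sqrt(17)), and the splitting field collapses to a single degree-2 extension with Galois group Z/2Z.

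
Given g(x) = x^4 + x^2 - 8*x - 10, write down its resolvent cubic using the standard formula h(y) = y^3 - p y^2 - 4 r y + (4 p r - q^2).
h(y) = y^3 - y^2 + 40*y - 104

Identify coefficients: p = 1, q = -8, r = -10.
Plug into h(y) = y^3 - p y^2 - 4 r y + (4 p r - q^2):
  h(y) = y^3 - (1) y^2 - 4*(-10) y + (4*(1)*(-10) - (-8)^2)
       = y^3 + (-1) y^2 + (40) y + (-104).
Simplifying: h(y) = y^3 - y^2 + 40*y - 104.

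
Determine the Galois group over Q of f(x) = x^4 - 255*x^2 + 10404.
Gal(K/Q) = Z/2Z (cyclic of order 2)

f factors as (x^2 - 51)(x^2 - 204), so the splitting field is K = Q(sqrt(51), sqrt(204)). The squarefree part of 51 is 51 and the squarefree part of 204 is also 51, so sqrt(51) and sqrt(204) are both rational multiples of sqrt(51). Hence Q(sqrt(51)) = Q(sqrt(204)) = Q(sqrt(51)), and the splitting field collapses to a single degree-2 extension with Galois group Z/2Z.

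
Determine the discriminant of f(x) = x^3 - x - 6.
Δ = -968

For a depressed cubic x^3 + p x + q the discriminant is Δ = -4 p^3 - 27 q^2 = -4*(-1)^3 - 27*(-6)^2 = 4 - 972 = -968.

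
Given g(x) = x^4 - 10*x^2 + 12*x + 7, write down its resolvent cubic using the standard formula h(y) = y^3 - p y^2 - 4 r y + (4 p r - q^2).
h(y) = y^3 + 10*y^2 - 28*y - 424

Identify coefficients: p = -10, q = 12, r = 7.
Plug into h(y) = y^3 - p y^2 - 4 r y + (4 p r - q^2):
  h(y) = y^3 - (-10) y^2 - 4*(7) y + (4*(-10)*(7) - (12)^2)
       = y^3 + (10) y^2 + (-28) y + (-424).
Simplifying: h(y) = y^3 + 10*y^2 - 28*y - 424.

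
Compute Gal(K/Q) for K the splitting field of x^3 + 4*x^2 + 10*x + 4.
Gal(K/Q) = S_3 (symmetric group of order 6)

Compute the discriminant of x^3 + (4)*x^2 + (10)*x + (4): Δ = -976. Since Δ is not a rational square, the Galois group is not contained in A_3; it must be the full S_3 (irreducibility of the cubic rules out anything smaller).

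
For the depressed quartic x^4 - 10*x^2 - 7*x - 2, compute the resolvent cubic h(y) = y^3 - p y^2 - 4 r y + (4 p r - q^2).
h(y) = y^3 + 10*y^2 + 8*y + 31

Identify coefficients: p = -10, q = -7, r = -2.
Plug into h(y) = y^3 - p y^2 - 4 r y + (4 p r - q^2):
  h(y) = y^3 - (-10) y^2 - 4*(-2) y + (4*(-10)*(-2) - (-7)^2)
       = y^3 + (10) y^2 + (8) y + (31).
Simplifying: h(y) = y^3 + 10*y^2 + 8*y + 31.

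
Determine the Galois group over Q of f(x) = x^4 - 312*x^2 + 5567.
Gal(K/Q) = V_4 (Klein four-group, Z/2Z × Z/2Z)

f factors as (x^2 - 19)(x^2 - 293), so the splitting field is K = Q(sqrt(19), sqrt(293)). The elements 19, 293, 5567 are all non-squares in Q, so sqrt(19) and sqrt(293) generate independent quadratic extensions. Thus [K:Q] = 4 and Gal(K/Q) is generated by the two order-2 automorphisms sqrt(19) ↦ -sqrt(19) and sqrt(293) ↦ -sqrt(293), giving V_4.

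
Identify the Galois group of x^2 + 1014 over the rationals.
Gal(K/Q) = Z/2Z (cyclic of order 2)

x^2 + 1014 is irreducible over Q since -1014 is not a rational square. The splitting field Q(sqrt(-1014)) has degree 2 over Q, and its unique nontrivial automorphism is sqrt(-1014) ↦ -sqrt(-1014). Hence Gal(Q(sqrt(-1014))/Q) = Z/2Z.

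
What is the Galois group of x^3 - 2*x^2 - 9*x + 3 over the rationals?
Gal(K/Q) = S_3 (symmetric group of order 6)

Compute the discriminant of x^3 + (-2)*x^2 + (-9)*x + (3): Δ = 4065. Since Δ is not a rational square, the Galois group is not contained in A_3; it must be the full S_3 (irreducibility of the cubic rules out anything smaller).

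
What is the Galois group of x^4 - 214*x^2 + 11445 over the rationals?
Gal(K/Q) = V_4 (Klein four-group, Z/2Z × Z/2Z)

f factors as (x^2 - 105)(x^2 - 109), so the splitting field is K = Q(sqrt(105), sqrt(109)). The elements 105, 109, 11445 are all non-squares in Q, so sqrt(105) and sqrt(109) generate independent quadratic extensions. Thus [K:Q] = 4 and Gal(K/Q) is generated by the two order-2 automorphisms sqrt(105) ↦ -sqrt(105) and sqrt(109) ↦ -sqrt(109), giving V_4.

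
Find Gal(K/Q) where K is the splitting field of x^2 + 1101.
Gal(K/Q) = Z/2Z (cyclic of order 2)

x^2 + 1101 is irreducible over Q since -1101 is not a rational square. The splitting field Q(sqrt(-1101)) has degree 2 over Q, and its unique nontrivial automorphism is sqrt(-1101) ↦ -sqrt(-1101). Hence Gal(Q(sqrt(-1101))/Q) = Z/2Z.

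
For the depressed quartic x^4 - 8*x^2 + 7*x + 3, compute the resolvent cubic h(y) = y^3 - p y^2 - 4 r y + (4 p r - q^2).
h(y) = y^3 + 8*y^2 - 12*y - 145

Identify coefficients: p = -8, q = 7, r = 3.
Plug into h(y) = y^3 - p y^2 - 4 r y + (4 p r - q^2):
  h(y) = y^3 - (-8) y^2 - 4*(3) y + (4*(-8)*(3) - (7)^2)
       = y^3 + (8) y^2 + (-12) y + (-145).
Simplifying: h(y) = y^3 + 8*y^2 - 12*y - 145.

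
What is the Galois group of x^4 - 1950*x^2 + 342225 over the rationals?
Gal(K/Q) = Z/2Z (cyclic of order 2)

f factors as (x^2 - 195)(x^2 - 1755), so the splitting field is K = Q(sqrt(195), sqrt(1755)). The squarefree part of 195 is 195 and the squarefree part of 1755 is also 195, so sqrt(195) and sqrt(1755) are both rational multiples of sqrt(195). Hence Q(sqrt(195)) = Q(sqrt(1755)) = Q(sqrt(195)), and the splitting field collapses to a single degree-2 extension with Galois group Z/2Z.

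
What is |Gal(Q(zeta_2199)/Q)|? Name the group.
|Gal(Q(zeta_2199)/Q)| = phi(2199) = 1464; group ≅ (Z/2199Z)^* ≅ Z/2Z × Z/732Z

The n-th cyclotomic polynomial Φ_2199(x) is the minimal polynomial of zeta_2199 over Q and has degree phi(2199) = 1464. So Q(zeta_2199) is a degree-1464 Galois extension with Galois group (Z/2199Z)^*. By CRT, (Z/2199Z)^* ≅ (Z/3Z)^* × (Z/733Z)^*. Each prime-power unit group is (Z/3Z)^* ≅ Z/2Z; (Z/733Z)^* ≅ Z/732Z. Hence Gal(Q(zeta_2199)/Q) ≅ Z/2Z × Z/732Z.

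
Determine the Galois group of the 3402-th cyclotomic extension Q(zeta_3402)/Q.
|Gal(Q(zeta_3402)/Q)| = phi(3402) = 972; group ≅ (Z/3402Z)^* ≅ Z/6Z × Z/162Z

The n-th cyclotomic polynomial Φ_3402(x) is the minimal polynomial of zeta_3402 over Q and has degree phi(3402) = 972. So Q(zeta_3402) is a degree-972 Galois extension with Galois group (Z/3402Z)^*. By CRT, (Z/3402Z)^* ≅ (Z/2Z)^* × (Z/243Z)^* × (Z/7Z)^*. Each prime-power unit group is (Z/2Z)^* ≅ trivial group (order 1); (Z/243Z)^* ≅ Z/162Z; (Z/7Z)^* ≅ Z/6Z. Hence Gal(Q(zeta_3402)/Q) ≅ Z/6Z × Z/162Z.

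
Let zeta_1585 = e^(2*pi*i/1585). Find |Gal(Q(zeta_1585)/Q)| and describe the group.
|Gal(Q(zeta_1585)/Q)| = phi(1585) = 1264; group ≅ (Z/1585Z)^* ≅ Z/4Z × Z/316Z

The n-th cyclotomic polynomial Φ_1585(x) is the minimal polynomial of zeta_1585 over Q and has degree phi(1585) = 1264. So Q(zeta_1585) is a degree-1264 Galois extension with Galois group (Z/1585Z)^*. By CRT, (Z/1585Z)^* ≅ (Z/5Z)^* × (Z/317Z)^*. Each prime-power unit group is (Z/5Z)^* ≅ Z/4Z; (Z/317Z)^* ≅ Z/316Z. Hence Gal(Q(zeta_1585)/Q) ≅ Z/4Z × Z/316Z.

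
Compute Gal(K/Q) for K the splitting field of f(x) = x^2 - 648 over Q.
Gal(K/Q) = Z/2Z (cyclic of order 2)

x^2 - 648 is irreducible over Q since 648 is not a rational square. The splitting field Q(sqrt(648)) has degree 2 over Q, and its unique nontrivial automorphism is sqrt(648) ↦ -sqrt(648). Hence Gal(Q(sqrt(648))/Q) = Z/2Z.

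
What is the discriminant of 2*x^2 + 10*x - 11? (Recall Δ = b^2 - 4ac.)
Δ = 188

For a quadratic a x^2 + b x + c the discriminant is Δ = b^2 - 4ac = (10)^2 - 4*(2)*(-11) = 100 - (-88) = 188.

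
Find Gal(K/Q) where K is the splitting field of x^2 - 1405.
Gal(K/Q) = Z/2Z (cyclic of order 2)

x^2 - 1405 is irreducible over Q since 1405 is not a rational square. The splitting field Q(sqrt(1405)) has degree 2 over Q, and its unique nontrivial automorphism is sqrt(1405) ↦ -sqrt(1405). Hence Gal(Q(sqrt(1405))/Q) = Z/2Z.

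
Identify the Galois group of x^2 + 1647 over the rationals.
Gal(K/Q) = Z/2Z (cyclic of order 2)

x^2 + 1647 is irreducible over Q since -1647 is not a rational square. The splitting field Q(sqrt(-1647)) has degree 2 over Q, and its unique nontrivial automorphism is sqrt(-1647) ↦ -sqrt(-1647). Hence Gal(Q(sqrt(-1647))/Q) = Z/2Z.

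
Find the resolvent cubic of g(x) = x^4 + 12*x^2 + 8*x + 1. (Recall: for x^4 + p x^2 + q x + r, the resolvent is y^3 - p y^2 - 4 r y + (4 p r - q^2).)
h(y) = y^3 - 12*y^2 - 4*y - 16

Identify coefficients: p = 12, q = 8, r = 1.
Plug into h(y) = y^3 - p y^2 - 4 r y + (4 p r - q^2):
  h(y) = y^3 - (12) y^2 - 4*(1) y + (4*(12)*(1) - (8)^2)
       = y^3 + (-12) y^2 + (-4) y + (-16).
Simplifying: h(y) = y^3 - 12*y^2 - 4*y - 16.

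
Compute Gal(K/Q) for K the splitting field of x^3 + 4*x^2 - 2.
Gal(K/Q) = S_3 (symmetric group of order 6)

Compute the discriminant of x^3 + (4)*x^2 + (0)*x + (-2): Δ = 404. Since Δ is not a rational square, the Galois group is not contained in A_3; it must be the full S_3 (irreducibility of the cubic rules out anything smaller).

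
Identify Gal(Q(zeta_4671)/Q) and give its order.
|Gal(Q(zeta_4671)/Q)| = phi(4671) = 3096; group ≅ (Z/4671Z)^* ≅ Z/18Z × Z/172Z

The n-th cyclotomic polynomial Φ_4671(x) is the minimal polynomial of zeta_4671 over Q and has degree phi(4671) = 3096. So Q(zeta_4671) is a degree-3096 Galois extension with Galois group (Z/4671Z)^*. By CRT, (Z/4671Z)^* ≅ (Z/27Z)^* × (Z/173Z)^*. Each prime-power unit group is (Z/27Z)^* ≅ Z/18Z; (Z/173Z)^* ≅ Z/172Z. Hence Gal(Q(zeta_4671)/Q) ≅ Z/18Z × Z/172Z.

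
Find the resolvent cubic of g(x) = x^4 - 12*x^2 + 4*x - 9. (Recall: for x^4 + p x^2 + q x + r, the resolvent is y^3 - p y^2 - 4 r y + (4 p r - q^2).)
h(y) = y^3 + 12*y^2 + 36*y + 416

Identify coefficients: p = -12, q = 4, r = -9.
Plug into h(y) = y^3 - p y^2 - 4 r y + (4 p r - q^2):
  h(y) = y^3 - (-12) y^2 - 4*(-9) y + (4*(-12)*(-9) - (4)^2)
       = y^3 + (12) y^2 + (36) y + (416).
Simplifying: h(y) = y^3 + 12*y^2 + 36*y + 416.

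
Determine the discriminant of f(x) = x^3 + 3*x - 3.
Δ = -351

For a depressed cubic x^3 + p x + q the discriminant is Δ = -4 p^3 - 27 q^2 = -4*(3)^3 - 27*(-3)^2 = -108 - 243 = -351.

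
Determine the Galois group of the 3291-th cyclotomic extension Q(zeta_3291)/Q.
|Gal(Q(zeta_3291)/Q)| = phi(3291) = 2192; group ≅ (Z/3291Z)^* ≅ Z/2Z × Z/1096Z

The n-th cyclotomic polynomial Φ_3291(x) is the minimal polynomial of zeta_3291 over Q and has degree phi(3291) = 2192. So Q(zeta_3291) is a degree-2192 Galois extension with Galois group (Z/3291Z)^*. By CRT, (Z/3291Z)^* ≅ (Z/3Z)^* × (Z/1097Z)^*. Each prime-power unit group is (Z/3Z)^* ≅ Z/2Z; (Z/1097Z)^* ≅ Z/1096Z. Hence Gal(Q(zeta_3291)/Q) ≅ Z/2Z × Z/1096Z.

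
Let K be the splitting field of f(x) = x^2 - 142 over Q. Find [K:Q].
[K:Q] = 2

The polynomial x^2 - 142 is irreducible over Q since 142 is not a perfect square. Its splitting field is Q(sqrt(142)), which has degree 2 over Q.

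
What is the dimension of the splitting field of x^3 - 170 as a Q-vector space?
[K:Q] = 6

x^3 - 170 has one real root r = 170^(1/3) and two complex roots r*zeta_3, r*zeta_3^2 where zeta_3 = e^(2*pi*i/3). The splitting field is Q(r, zeta_3). [Q(r):Q] = 3 and [Q(zeta_3):Q] = 2 with gcd = 1, so [Q(r, zeta_3):Q] = 3 * 2 = 6.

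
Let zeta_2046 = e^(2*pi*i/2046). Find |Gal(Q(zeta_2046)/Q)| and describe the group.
|Gal(Q(zeta_2046)/Q)| = phi(2046) = 600; group ≅ (Z/2046Z)^* ≅ Z/2Z × Z/10Z × Z/30Z

The n-th cyclotomic polynomial Φ_2046(x) is the minimal polynomial of zeta_2046 over Q and has degree phi(2046) = 600. So Q(zeta_2046) is a degree-600 Galois extension with Galois group (Z/2046Z)^*. By CRT, (Z/2046Z)^* ≅ (Z/2Z)^* × (Z/3Z)^* × (Z/11Z)^* × (Z/31Z)^*. Each prime-power unit group is (Z/2Z)^* ≅ trivial group (order 1); (Z/3Z)^* ≅ Z/2Z; (Z/11Z)^* ≅ Z/10Z; (Z/31Z)^* ≅ Z/30Z. Hence Gal(Q(zeta_2046)/Q) ≅ Z/2Z × Z/10Z × Z/30Z.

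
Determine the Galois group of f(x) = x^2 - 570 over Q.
Gal(K/Q) = Z/2Z (cyclic of order 2)

x^2 - 570 is irreducible over Q since 570 is not a rational square. The splitting field Q(sqrt(570)) has degree 2 over Q, and its unique nontrivial automorphism is sqrt(570) ↦ -sqrt(570). Hence Gal(Q(sqrt(570))/Q) = Z/2Z.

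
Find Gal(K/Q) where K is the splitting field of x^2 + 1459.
Gal(K/Q) = Z/2Z (cyclic of order 2)

x^2 + 1459 is irreducible over Q since -1459 is not a rational square. The splitting field Q(sqrt(-1459)) has degree 2 over Q, and its unique nontrivial automorphism is sqrt(-1459) ↦ -sqrt(-1459). Hence Gal(Q(sqrt(-1459))/Q) = Z/2Z.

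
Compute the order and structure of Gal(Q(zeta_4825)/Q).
|Gal(Q(zeta_4825)/Q)| = phi(4825) = 3840; group ≅ (Z/4825Z)^* ≅ Z/20Z × Z/192Z

The n-th cyclotomic polynomial Φ_4825(x) is the minimal polynomial of zeta_4825 over Q and has degree phi(4825) = 3840. So Q(zeta_4825) is a degree-3840 Galois extension with Galois group (Z/4825Z)^*. By CRT, (Z/4825Z)^* ≅ (Z/25Z)^* × (Z/193Z)^*. Each prime-power unit group is (Z/25Z)^* ≅ Z/20Z; (Z/193Z)^* ≅ Z/192Z. Hence Gal(Q(zeta_4825)/Q) ≅ Z/20Z × Z/192Z.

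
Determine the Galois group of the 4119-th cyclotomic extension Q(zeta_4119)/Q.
|Gal(Q(zeta_4119)/Q)| = phi(4119) = 2744; group ≅ (Z/4119Z)^* ≅ Z/2Z × Z/1372Z

The n-th cyclotomic polynomial Φ_4119(x) is the minimal polynomial of zeta_4119 over Q and has degree phi(4119) = 2744. So Q(zeta_4119) is a degree-2744 Galois extension with Galois group (Z/4119Z)^*. By CRT, (Z/4119Z)^* ≅ (Z/3Z)^* × (Z/1373Z)^*. Each prime-power unit group is (Z/3Z)^* ≅ Z/2Z; (Z/1373Z)^* ≅ Z/1372Z. Hence Gal(Q(zeta_4119)/Q) ≅ Z/2Z × Z/1372Z.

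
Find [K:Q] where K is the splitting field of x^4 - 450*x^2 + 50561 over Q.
[K:Q] = 4

f factors as (x^2 - 217)(x^2 - 233); the splitting field is K = Q(sqrt(217), sqrt(233)). Since 217, 233, and 50561 are all non-squares in Q, the three subfields Q(sqrt(217)), Q(sqrt(233)), Q(sqrt(50561)) are distinct degree-2 extensions, so [K:Q] = 4 (Klein four Galois group).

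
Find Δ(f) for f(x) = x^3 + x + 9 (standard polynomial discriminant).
Δ = -2191

For a depressed cubic x^3 + p x + q the discriminant is Δ = -4 p^3 - 27 q^2 = -4*(1)^3 - 27*(9)^2 = -4 - 2187 = -2191.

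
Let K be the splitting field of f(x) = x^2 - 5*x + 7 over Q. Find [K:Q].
[K:Q] = 2

The discriminant of x^2 + (-5)*x + (7) is b^2 - 4c = 25 - (28) = -3. Since -3 is not a perfect square in Q, the polynomial is irreducible over Q. Its two roots generate a degree-2 extension, so [K:Q] = 2.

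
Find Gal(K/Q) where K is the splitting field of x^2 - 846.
Gal(K/Q) = Z/2Z (cyclic of order 2)

x^2 - 846 is irreducible over Q since 846 is not a rational square. The splitting field Q(sqrt(846)) has degree 2 over Q, and its unique nontrivial automorphism is sqrt(846) ↦ -sqrt(846). Hence Gal(Q(sqrt(846))/Q) = Z/2Z.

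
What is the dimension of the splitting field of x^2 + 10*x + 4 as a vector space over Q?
[K:Q] = 2

The discriminant of x^2 + (10)*x + (4) is b^2 - 4c = 100 - (16) = 84. Since 84 is not a perfect square in Q, the polynomial is irreducible over Q. Its two roots generate a degree-2 extension, so [K:Q] = 2.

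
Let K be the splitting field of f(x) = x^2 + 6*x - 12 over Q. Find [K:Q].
[K:Q] = 2

The discriminant of x^2 + (6)*x + (-12) is b^2 - 4c = 36 - (-48) = 84. Since 84 is not a perfect square in Q, the polynomial is irreducible over Q. Its two roots generate a degree-2 extension, so [K:Q] = 2.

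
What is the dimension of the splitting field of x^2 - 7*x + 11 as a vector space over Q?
[K:Q] = 2

The discriminant of x^2 + (-7)*x + (11) is b^2 - 4c = 49 - (44) = 5. Since 5 is not a perfect square in Q, the polynomial is irreducible over Q. Its two roots generate a degree-2 extension, so [K:Q] = 2.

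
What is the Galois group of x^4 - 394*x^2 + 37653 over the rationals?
Gal(K/Q) = V_4 (Klein four-group, Z/2Z × Z/2Z)

f factors as (x^2 - 231)(x^2 - 163), so the splitting field is K = Q(sqrt(231), sqrt(163)). The elements 231, 163, 37653 are all non-squares in Q, so sqrt(231) and sqrt(163) generate independent quadratic extensions. Thus [K:Q] = 4 and Gal(K/Q) is generated by the two order-2 automorphisms sqrt(231) ↦ -sqrt(231) and sqrt(163) ↦ -sqrt(163), giving V_4.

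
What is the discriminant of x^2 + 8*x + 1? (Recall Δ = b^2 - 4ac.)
Δ = 60

For a quadratic a x^2 + b x + c the discriminant is Δ = b^2 - 4ac = (8)^2 - 4*(1)*(1) = 64 - (4) = 60.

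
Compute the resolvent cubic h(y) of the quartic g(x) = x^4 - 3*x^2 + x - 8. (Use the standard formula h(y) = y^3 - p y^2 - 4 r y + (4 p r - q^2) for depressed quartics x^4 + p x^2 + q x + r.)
h(y) = y^3 + 3*y^2 + 32*y + 95

Identify coefficients: p = -3, q = 1, r = -8.
Plug into h(y) = y^3 - p y^2 - 4 r y + (4 p r - q^2):
  h(y) = y^3 - (-3) y^2 - 4*(-8) y + (4*(-3)*(-8) - (1)^2)
       = y^3 + (3) y^2 + (32) y + (95).
Simplifying: h(y) = y^3 + 3*y^2 + 32*y + 95.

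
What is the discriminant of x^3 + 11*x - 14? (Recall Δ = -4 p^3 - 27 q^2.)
Δ = -10616

For a depressed cubic x^3 + p x + q the discriminant is Δ = -4 p^3 - 27 q^2 = -4*(11)^3 - 27*(-14)^2 = -5324 - 5292 = -10616.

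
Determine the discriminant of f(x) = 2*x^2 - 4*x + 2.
Δ = 0

For a quadratic a x^2 + b x + c the discriminant is Δ = b^2 - 4ac = (-4)^2 - 4*(2)*(2) = 16 - (16) = 0.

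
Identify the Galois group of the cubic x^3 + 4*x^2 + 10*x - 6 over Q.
Gal(K/Q) = S_3 (symmetric group of order 6)

Compute the discriminant of x^3 + (4)*x^2 + (10)*x + (-6): Δ = -6156. Since Δ is not a rational square, the Galois group is not contained in A_3; it must be the full S_3 (irreducibility of the cubic rules out anything smaller).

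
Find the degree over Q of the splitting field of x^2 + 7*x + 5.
[K:Q] = 2

The discriminant of x^2 + (7)*x + (5) is b^2 - 4c = 49 - (20) = 29. Since 29 is not a perfect square in Q, the polynomial is irreducible over Q. Its two roots generate a degree-2 extension, so [K:Q] = 2.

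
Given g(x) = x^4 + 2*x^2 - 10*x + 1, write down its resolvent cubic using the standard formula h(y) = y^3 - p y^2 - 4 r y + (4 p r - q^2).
h(y) = y^3 - 2*y^2 - 4*y - 92

Identify coefficients: p = 2, q = -10, r = 1.
Plug into h(y) = y^3 - p y^2 - 4 r y + (4 p r - q^2):
  h(y) = y^3 - (2) y^2 - 4*(1) y + (4*(2)*(1) - (-10)^2)
       = y^3 + (-2) y^2 + (-4) y + (-92).
Simplifying: h(y) = y^3 - 2*y^2 - 4*y - 92.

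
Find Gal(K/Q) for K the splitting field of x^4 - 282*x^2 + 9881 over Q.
Gal(K/Q) = V_4 (Klein four-group, Z/2Z × Z/2Z)

f factors as (x^2 - 41)(x^2 - 241), so the splitting field is K = Q(sqrt(41), sqrt(241)). The elements 41, 241, 9881 are all non-squares in Q, so sqrt(41) and sqrt(241) generate independent quadratic extensions. Thus [K:Q] = 4 and Gal(K/Q) is generated by the two order-2 automorphisms sqrt(41) ↦ -sqrt(41) and sqrt(241) ↦ -sqrt(241), giving V_4.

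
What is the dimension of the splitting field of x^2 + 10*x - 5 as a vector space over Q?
[K:Q] = 2

The discriminant of x^2 + (10)*x + (-5) is b^2 - 4c = 100 - (-20) = 120. Since 120 is not a perfect square in Q, the polynomial is irreducible over Q. Its two roots generate a degree-2 extension, so [K:Q] = 2.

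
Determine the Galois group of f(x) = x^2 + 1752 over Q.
Gal(K/Q) = Z/2Z (cyclic of order 2)

x^2 + 1752 is irreducible over Q since -1752 is not a rational square. The splitting field Q(sqrt(-1752)) has degree 2 over Q, and its unique nontrivial automorphism is sqrt(-1752) ↦ -sqrt(-1752). Hence Gal(Q(sqrt(-1752))/Q) = Z/2Z.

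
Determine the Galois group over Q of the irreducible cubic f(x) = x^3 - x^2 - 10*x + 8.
Gal(K/Q) = A_3 (cyclic of order 3)

Compute the discriminant of x^3 + (-1)*x^2 + (-10)*x + (8): Δ = 3844. Since Δ is a perfect square (Δ = 62^2), the Galois group is contained in A_3. Irreducibility forces the group to be transitive on three roots, so Gal = A_3.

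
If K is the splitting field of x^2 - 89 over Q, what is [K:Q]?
[K:Q] = 2

The polynomial x^2 - 89 is irreducible over Q since 89 is not a perfect square. Its splitting field is Q(sqrt(89)), which has degree 2 over Q.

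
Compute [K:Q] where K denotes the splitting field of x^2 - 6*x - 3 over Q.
[K:Q] = 2

The discriminant of x^2 + (-6)*x + (-3) is b^2 - 4c = 36 - (-12) = 48. Since 48 is not a perfect square in Q, the polynomial is irreducible over Q. Its two roots generate a degree-2 extension, so [K:Q] = 2.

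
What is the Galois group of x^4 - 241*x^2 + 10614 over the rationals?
Gal(K/Q) = V_4 (Klein four-group, Z/2Z × Z/2Z)

f factors as (x^2 - 58)(x^2 - 183), so the splitting field is K = Q(sqrt(58), sqrt(183)). The elements 58, 183, 10614 are all non-squares in Q, so sqrt(58) and sqrt(183) generate independent quadratic extensions. Thus [K:Q] = 4 and Gal(K/Q) is generated by the two order-2 automorphisms sqrt(58) ↦ -sqrt(58) and sqrt(183) ↦ -sqrt(183), giving V_4.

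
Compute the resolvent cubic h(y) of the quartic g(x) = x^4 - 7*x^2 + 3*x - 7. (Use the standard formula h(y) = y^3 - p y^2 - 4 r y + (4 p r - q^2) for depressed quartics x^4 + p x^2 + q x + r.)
h(y) = y^3 + 7*y^2 + 28*y + 187

Identify coefficients: p = -7, q = 3, r = -7.
Plug into h(y) = y^3 - p y^2 - 4 r y + (4 p r - q^2):
  h(y) = y^3 - (-7) y^2 - 4*(-7) y + (4*(-7)*(-7) - (3)^2)
       = y^3 + (7) y^2 + (28) y + (187).
Simplifying: h(y) = y^3 + 7*y^2 + 28*y + 187.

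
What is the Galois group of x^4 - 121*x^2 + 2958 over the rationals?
Gal(K/Q) = V_4 (Klein four-group, Z/2Z × Z/2Z)

f factors as (x^2 - 87)(x^2 - 34), so the splitting field is K = Q(sqrt(87), sqrt(34)). The elements 87, 34, 2958 are all non-squares in Q, so sqrt(87) and sqrt(34) generate independent quadratic extensions. Thus [K:Q] = 4 and Gal(K/Q) is generated by the two order-2 automorphisms sqrt(87) ↦ -sqrt(87) and sqrt(34) ↦ -sqrt(34), giving V_4.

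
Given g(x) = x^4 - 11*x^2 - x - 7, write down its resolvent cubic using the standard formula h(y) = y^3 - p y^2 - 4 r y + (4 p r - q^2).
h(y) = y^3 + 11*y^2 + 28*y + 307

Identify coefficients: p = -11, q = -1, r = -7.
Plug into h(y) = y^3 - p y^2 - 4 r y + (4 p r - q^2):
  h(y) = y^3 - (-11) y^2 - 4*(-7) y + (4*(-11)*(-7) - (-1)^2)
       = y^3 + (11) y^2 + (28) y + (307).
Simplifying: h(y) = y^3 + 11*y^2 + 28*y + 307.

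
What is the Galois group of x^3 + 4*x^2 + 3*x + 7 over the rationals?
Gal(K/Q) = S_3 (symmetric group of order 6)

Compute the discriminant of x^3 + (4)*x^2 + (3)*x + (7): Δ = -1567. Since Δ is not a rational square, the Galois group is not contained in A_3; it must be the full S_3 (irreducibility of the cubic rules out anything smaller).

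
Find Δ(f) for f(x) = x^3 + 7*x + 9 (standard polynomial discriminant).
Δ = -3559

For a depressed cubic x^3 + p x + q the discriminant is Δ = -4 p^3 - 27 q^2 = -4*(7)^3 - 27*(9)^2 = -1372 - 2187 = -3559.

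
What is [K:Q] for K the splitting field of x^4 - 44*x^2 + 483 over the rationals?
[K:Q] = 4

f factors as (x^2 - 23)(x^2 - 21); the splitting field is K = Q(sqrt(23), sqrt(21)). Since 23, 21, and 483 are all non-squares in Q, the three subfields Q(sqrt(23)), Q(sqrt(21)), Q(sqrt(483)) are distinct degree-2 extensions, so [K:Q] = 4 (Klein four Galois group).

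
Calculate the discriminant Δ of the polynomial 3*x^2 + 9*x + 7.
Δ = -3

For a quadratic a x^2 + b x + c the discriminant is Δ = b^2 - 4ac = (9)^2 - 4*(3)*(7) = 81 - (84) = -3.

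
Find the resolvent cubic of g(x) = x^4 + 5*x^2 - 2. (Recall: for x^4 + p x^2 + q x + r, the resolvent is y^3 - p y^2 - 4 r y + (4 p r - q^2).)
h(y) = y^3 - 5*y^2 + 8*y - 40

Identify coefficients: p = 5, q = 0, r = -2.
Plug into h(y) = y^3 - p y^2 - 4 r y + (4 p r - q^2):
  h(y) = y^3 - (5) y^2 - 4*(-2) y + (4*(5)*(-2) - (0)^2)
       = y^3 + (-5) y^2 + (8) y + (-40).
Simplifying: h(y) = y^3 - 5*y^2 + 8*y - 40.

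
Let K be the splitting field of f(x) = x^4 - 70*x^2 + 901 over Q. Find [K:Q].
[K:Q] = 4

f factors as (x^2 - 17)(x^2 - 53); the splitting field is K = Q(sqrt(17), sqrt(53)). Since 17, 53, and 901 are all non-squares in Q, the three subfields Q(sqrt(17)), Q(sqrt(53)), Q(sqrt(901)) are distinct degree-2 extensions, so [K:Q] = 4 (Klein four Galois group).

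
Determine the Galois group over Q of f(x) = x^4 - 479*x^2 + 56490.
Gal(K/Q) = V_4 (Klein four-group, Z/2Z × Z/2Z)

f factors as (x^2 - 210)(x^2 - 269), so the splitting field is K = Q(sqrt(210), sqrt(269)). The elements 210, 269, 56490 are all non-squares in Q, so sqrt(210) and sqrt(269) generate independent quadratic extensions. Thus [K:Q] = 4 and Gal(K/Q) is generated by the two order-2 automorphisms sqrt(210) ↦ -sqrt(210) and sqrt(269) ↦ -sqrt(269), giving V_4.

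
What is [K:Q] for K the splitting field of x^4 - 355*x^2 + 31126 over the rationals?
[K:Q] = 4

f factors as (x^2 - 197)(x^2 - 158); the splitting field is K = Q(sqrt(197), sqrt(158)). Since 197, 158, and 31126 are all non-squares in Q, the three subfields Q(sqrt(197)), Q(sqrt(158)), Q(sqrt(31126)) are distinct degree-2 extensions, so [K:Q] = 4 (Klein four Galois group).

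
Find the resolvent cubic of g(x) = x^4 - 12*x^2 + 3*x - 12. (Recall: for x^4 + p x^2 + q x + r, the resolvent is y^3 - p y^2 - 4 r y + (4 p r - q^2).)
h(y) = y^3 + 12*y^2 + 48*y + 567

Identify coefficients: p = -12, q = 3, r = -12.
Plug into h(y) = y^3 - p y^2 - 4 r y + (4 p r - q^2):
  h(y) = y^3 - (-12) y^2 - 4*(-12) y + (4*(-12)*(-12) - (3)^2)
       = y^3 + (12) y^2 + (48) y + (567).
Simplifying: h(y) = y^3 + 12*y^2 + 48*y + 567.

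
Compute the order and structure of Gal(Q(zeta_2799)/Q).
|Gal(Q(zeta_2799)/Q)| = phi(2799) = 1860; group ≅ (Z/2799Z)^* ≅ Z/6Z × Z/310Z

The n-th cyclotomic polynomial Φ_2799(x) is the minimal polynomial of zeta_2799 over Q and has degree phi(2799) = 1860. So Q(zeta_2799) is a degree-1860 Galois extension with Galois group (Z/2799Z)^*. By CRT, (Z/2799Z)^* ≅ (Z/9Z)^* × (Z/311Z)^*. Each prime-power unit group is (Z/9Z)^* ≅ Z/6Z; (Z/311Z)^* ≅ Z/310Z. Hence Gal(Q(zeta_2799)/Q) ≅ Z/6Z × Z/310Z.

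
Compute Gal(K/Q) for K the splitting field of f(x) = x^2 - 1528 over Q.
Gal(K/Q) = Z/2Z (cyclic of order 2)

x^2 - 1528 is irreducible over Q since 1528 is not a rational square. The splitting field Q(sqrt(1528)) has degree 2 over Q, and its unique nontrivial automorphism is sqrt(1528) ↦ -sqrt(1528). Hence Gal(Q(sqrt(1528))/Q) = Z/2Z.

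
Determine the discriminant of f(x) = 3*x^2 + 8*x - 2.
Δ = 88

For a quadratic a x^2 + b x + c the discriminant is Δ = b^2 - 4ac = (8)^2 - 4*(3)*(-2) = 64 - (-24) = 88.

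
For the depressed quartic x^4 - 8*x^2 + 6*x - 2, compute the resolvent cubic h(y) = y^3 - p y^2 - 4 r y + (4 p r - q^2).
h(y) = y^3 + 8*y^2 + 8*y + 28

Identify coefficients: p = -8, q = 6, r = -2.
Plug into h(y) = y^3 - p y^2 - 4 r y + (4 p r - q^2):
  h(y) = y^3 - (-8) y^2 - 4*(-2) y + (4*(-8)*(-2) - (6)^2)
       = y^3 + (8) y^2 + (8) y + (28).
Simplifying: h(y) = y^3 + 8*y^2 + 8*y + 28.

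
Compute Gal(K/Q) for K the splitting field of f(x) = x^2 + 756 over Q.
Gal(K/Q) = Z/2Z (cyclic of order 2)

x^2 + 756 is irreducible over Q since -756 is not a rational square. The splitting field Q(sqrt(-756)) has degree 2 over Q, and its unique nontrivial automorphism is sqrt(-756) ↦ -sqrt(-756). Hence Gal(Q(sqrt(-756))/Q) = Z/2Z.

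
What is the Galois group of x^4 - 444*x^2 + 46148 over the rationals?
Gal(K/Q) = V_4 (Klein four-group, Z/2Z × Z/2Z)

f factors as (x^2 - 166)(x^2 - 278), so the splitting field is K = Q(sqrt(166), sqrt(278)). The elements 166, 278, 46148 are all non-squares in Q, so sqrt(166) and sqrt(278) generate independent quadratic extensions. Thus [K:Q] = 4 and Gal(K/Q) is generated by the two order-2 automorphisms sqrt(166) ↦ -sqrt(166) and sqrt(278) ↦ -sqrt(278), giving V_4.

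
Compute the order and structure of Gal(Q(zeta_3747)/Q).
|Gal(Q(zeta_3747)/Q)| = phi(3747) = 2496; group ≅ (Z/3747Z)^* ≅ Z/2Z × Z/1248Z

The n-th cyclotomic polynomial Φ_3747(x) is the minimal polynomial of zeta_3747 over Q and has degree phi(3747) = 2496. So Q(zeta_3747) is a degree-2496 Galois extension with Galois group (Z/3747Z)^*. By CRT, (Z/3747Z)^* ≅ (Z/3Z)^* × (Z/1249Z)^*. Each prime-power unit group is (Z/3Z)^* ≅ Z/2Z; (Z/1249Z)^* ≅ Z/1248Z. Hence Gal(Q(zeta_3747)/Q) ≅ Z/2Z × Z/1248Z.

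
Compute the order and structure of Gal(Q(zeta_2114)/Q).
|Gal(Q(zeta_2114)/Q)| = phi(2114) = 900; group ≅ (Z/2114Z)^* ≅ Z/6Z × Z/150Z

The n-th cyclotomic polynomial Φ_2114(x) is the minimal polynomial of zeta_2114 over Q and has degree phi(2114) = 900. So Q(zeta_2114) is a degree-900 Galois extension with Galois group (Z/2114Z)^*. By CRT, (Z/2114Z)^* ≅ (Z/2Z)^* × (Z/7Z)^* × (Z/151Z)^*. Each prime-power unit group is (Z/2Z)^* ≅ trivial group (order 1); (Z/7Z)^* ≅ Z/6Z; (Z/151Z)^* ≅ Z/150Z. Hence Gal(Q(zeta_2114)/Q) ≅ Z/6Z × Z/150Z.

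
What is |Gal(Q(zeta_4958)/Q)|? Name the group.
|Gal(Q(zeta_4958)/Q)| = phi(4958) = 2376; group ≅ (Z/4958Z)^* ≅ Z/36Z × Z/66Z

The n-th cyclotomic polynomial Φ_4958(x) is the minimal polynomial of zeta_4958 over Q and has degree phi(4958) = 2376. So Q(zeta_4958) is a degree-2376 Galois extension with Galois group (Z/4958Z)^*. By CRT, (Z/4958Z)^* ≅ (Z/2Z)^* × (Z/37Z)^* × (Z/67Z)^*. Each prime-power unit group is (Z/2Z)^* ≅ trivial group (order 1); (Z/37Z)^* ≅ Z/36Z; (Z/67Z)^* ≅ Z/66Z. Hence Gal(Q(zeta_4958)/Q) ≅ Z/36Z × Z/66Z.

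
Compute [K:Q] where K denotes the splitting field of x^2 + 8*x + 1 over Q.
[K:Q] = 2

The discriminant of x^2 + (8)*x + (1) is b^2 - 4c = 64 - (4) = 60. Since 60 is not a perfect square in Q, the polynomial is irreducible over Q. Its two roots generate a degree-2 extension, so [K:Q] = 2.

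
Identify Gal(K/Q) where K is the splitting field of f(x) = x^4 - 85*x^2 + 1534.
Gal(K/Q) = V_4 (Klein four-group, Z/2Z × Z/2Z)

f factors as (x^2 - 26)(x^2 - 59), so the splitting field is K = Q(sqrt(26), sqrt(59)). The elements 26, 59, 1534 are all non-squares in Q, so sqrt(26) and sqrt(59) generate independent quadratic extensions. Thus [K:Q] = 4 and Gal(K/Q) is generated by the two order-2 automorphisms sqrt(26) ↦ -sqrt(26) and sqrt(59) ↦ -sqrt(59), giving V_4.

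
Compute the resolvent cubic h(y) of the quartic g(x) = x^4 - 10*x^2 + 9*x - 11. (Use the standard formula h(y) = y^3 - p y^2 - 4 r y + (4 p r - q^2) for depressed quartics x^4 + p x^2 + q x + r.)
h(y) = y^3 + 10*y^2 + 44*y + 359

Identify coefficients: p = -10, q = 9, r = -11.
Plug into h(y) = y^3 - p y^2 - 4 r y + (4 p r - q^2):
  h(y) = y^3 - (-10) y^2 - 4*(-11) y + (4*(-10)*(-11) - (9)^2)
       = y^3 + (10) y^2 + (44) y + (359).
Simplifying: h(y) = y^3 + 10*y^2 + 44*y + 359.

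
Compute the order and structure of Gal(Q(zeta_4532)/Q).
|Gal(Q(zeta_4532)/Q)| = phi(4532) = 2040; group ≅ (Z/4532Z)^* ≅ Z/2Z × Z/10Z × Z/102Z

The n-th cyclotomic polynomial Φ_4532(x) is the minimal polynomial of zeta_4532 over Q and has degree phi(4532) = 2040. So Q(zeta_4532) is a degree-2040 Galois extension with Galois group (Z/4532Z)^*. By CRT, (Z/4532Z)^* ≅ (Z/4Z)^* × (Z/11Z)^* × (Z/103Z)^*. Each prime-power unit group is (Z/4Z)^* ≅ Z/2Z; (Z/11Z)^* ≅ Z/10Z; (Z/103Z)^* ≅ Z/102Z. Hence Gal(Q(zeta_4532)/Q) ≅ Z/2Z × Z/10Z × Z/102Z.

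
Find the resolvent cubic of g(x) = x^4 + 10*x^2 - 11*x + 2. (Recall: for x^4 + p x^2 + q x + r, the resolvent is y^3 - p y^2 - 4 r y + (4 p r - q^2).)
h(y) = y^3 - 10*y^2 - 8*y - 41

Identify coefficients: p = 10, q = -11, r = 2.
Plug into h(y) = y^3 - p y^2 - 4 r y + (4 p r - q^2):
  h(y) = y^3 - (10) y^2 - 4*(2) y + (4*(10)*(2) - (-11)^2)
       = y^3 + (-10) y^2 + (-8) y + (-41).
Simplifying: h(y) = y^3 - 10*y^2 - 8*y - 41.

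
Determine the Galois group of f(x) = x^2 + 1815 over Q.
Gal(K/Q) = Z/2Z (cyclic of order 2)

x^2 + 1815 is irreducible over Q since -1815 is not a rational square. The splitting field Q(sqrt(-1815)) has degree 2 over Q, and its unique nontrivial automorphism is sqrt(-1815) ↦ -sqrt(-1815). Hence Gal(Q(sqrt(-1815))/Q) = Z/2Z.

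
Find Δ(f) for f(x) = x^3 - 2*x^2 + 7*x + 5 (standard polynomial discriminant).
Δ = -2951

For x^3 + a x^2 + b x + c the discriminant is Δ = 18 a b c - 4 a^3 c + a^2 b^2 - 4 b^3 - 27 c^2.
Plug a = -2, b = 7, c = 5:
  18*(-2)*(7)*(5) - 4*(-2)^3*(5) + (-2)^2*(7)^2 - 4*(7)^3 - 27*(5)^2
  = -1260 + (160) + 196 + (-1372) + (-675)
  = -2951.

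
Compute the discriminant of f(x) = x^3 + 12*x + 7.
Δ = -8235

For a depressed cubic x^3 + p x + q the discriminant is Δ = -4 p^3 - 27 q^2 = -4*(12)^3 - 27*(7)^2 = -6912 - 1323 = -8235.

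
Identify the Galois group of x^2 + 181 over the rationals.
Gal(K/Q) = Z/2Z (cyclic of order 2)

x^2 + 181 is irreducible over Q since -181 is not a rational square. The splitting field Q(sqrt(-181)) has degree 2 over Q, and its unique nontrivial automorphism is sqrt(-181) ↦ -sqrt(-181). Hence Gal(Q(sqrt(-181))/Q) = Z/2Z.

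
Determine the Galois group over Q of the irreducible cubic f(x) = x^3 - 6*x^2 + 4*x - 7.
Gal(K/Q) = S_3 (symmetric group of order 6)

Compute the discriminant of x^3 + (-6)*x^2 + (4)*x + (-7): Δ = -4027. Since Δ is not a rational square, the Galois group is not contained in A_3; it must be the full S_3 (irreducibility of the cubic rules out anything smaller).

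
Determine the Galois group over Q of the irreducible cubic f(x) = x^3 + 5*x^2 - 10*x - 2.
Gal(K/Q) = S_3 (symmetric group of order 6)

Compute the discriminant of x^3 + (5)*x^2 + (-10)*x + (-2): Δ = 9192. Since Δ is not a rational square, the Galois group is not contained in A_3; it must be the full S_3 (irreducibility of the cubic rules out anything smaller).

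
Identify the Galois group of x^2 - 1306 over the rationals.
Gal(K/Q) = Z/2Z (cyclic of order 2)

x^2 - 1306 is irreducible over Q since 1306 is not a rational square. The splitting field Q(sqrt(1306)) has degree 2 over Q, and its unique nontrivial automorphism is sqrt(1306) ↦ -sqrt(1306). Hence Gal(Q(sqrt(1306))/Q) = Z/2Z.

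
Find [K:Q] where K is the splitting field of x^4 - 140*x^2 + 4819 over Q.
[K:Q] = 4

f factors as (x^2 - 61)(x^2 - 79); the splitting field is K = Q(sqrt(61), sqrt(79)). Since 61, 79, and 4819 are all non-squares in Q, the three subfields Q(sqrt(61)), Q(sqrt(79)), Q(sqrt(4819)) are distinct degree-2 extensions, so [K:Q] = 4 (Klein four Galois group).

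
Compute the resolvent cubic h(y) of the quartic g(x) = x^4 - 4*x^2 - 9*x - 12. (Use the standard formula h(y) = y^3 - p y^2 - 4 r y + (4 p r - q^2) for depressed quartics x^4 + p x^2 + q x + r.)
h(y) = y^3 + 4*y^2 + 48*y + 111

Identify coefficients: p = -4, q = -9, r = -12.
Plug into h(y) = y^3 - p y^2 - 4 r y + (4 p r - q^2):
  h(y) = y^3 - (-4) y^2 - 4*(-12) y + (4*(-4)*(-12) - (-9)^2)
       = y^3 + (4) y^2 + (48) y + (111).
Simplifying: h(y) = y^3 + 4*y^2 + 48*y + 111.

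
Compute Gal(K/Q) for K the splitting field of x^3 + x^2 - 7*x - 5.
Gal(K/Q) = S_3 (symmetric group of order 6)

Compute the discriminant of x^3 + (1)*x^2 + (-7)*x + (-5): Δ = 1396. Since Δ is not a rational square, the Galois group is not contained in A_3; it must be the full S_3 (irreducibility of the cubic rules out anything smaller).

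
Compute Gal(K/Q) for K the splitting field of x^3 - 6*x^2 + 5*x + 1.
Gal(K/Q) = S_3 (symmetric group of order 6)

Compute the discriminant of x^3 + (-6)*x^2 + (5)*x + (1): Δ = 697. Since Δ is not a rational square, the Galois group is not contained in A_3; it must be the full S_3 (irreducibility of the cubic rules out anything smaller).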